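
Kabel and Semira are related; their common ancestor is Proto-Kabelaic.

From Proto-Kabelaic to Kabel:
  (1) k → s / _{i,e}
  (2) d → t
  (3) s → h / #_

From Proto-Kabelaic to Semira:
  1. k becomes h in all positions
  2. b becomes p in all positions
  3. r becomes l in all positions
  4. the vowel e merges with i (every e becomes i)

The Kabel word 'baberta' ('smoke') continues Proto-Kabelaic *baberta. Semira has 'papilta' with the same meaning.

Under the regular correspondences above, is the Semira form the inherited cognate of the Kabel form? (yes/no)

yes

Derive the expected Semira reflex of *baberta:
Semira: *baberta
  baberta (rule 1 does not apply)
  baberta → paperta   [unconditioned shift]
  paperta → papelta   [unconditioned shift]
  papelta → papilta   [vowel merger]
  giving Semira papilta.
Semira 'papilta' matches the regular reflex exactly, so the pair is cognate.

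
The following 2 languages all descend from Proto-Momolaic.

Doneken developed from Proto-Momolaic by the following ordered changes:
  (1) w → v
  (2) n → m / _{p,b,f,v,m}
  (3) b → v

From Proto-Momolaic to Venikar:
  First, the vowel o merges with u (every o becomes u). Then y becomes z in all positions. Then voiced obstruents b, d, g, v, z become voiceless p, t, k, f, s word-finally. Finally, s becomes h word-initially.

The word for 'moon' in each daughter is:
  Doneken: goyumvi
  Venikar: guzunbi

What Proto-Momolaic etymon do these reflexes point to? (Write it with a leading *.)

Position 5: Doneken has m, Venikar has n. Venikar preserves n here (none of its changes turn any other segment into n), so the proto-segment is *n.
Position 2: Doneken has o, Venikar has u. Doneken preserves o here (none of its changes turn any other segment into o), so the proto-segment is *o.
Position 3: Doneken has y, Venikar has z. Doneken preserves y here (none of its changes turn any other segment into y), so the proto-segment is *y.
Verify the candidate proto-form against each daughter:
Doneken: start from *goyunbi.
  rule 1: no change — goyunbi
  rule 2 (nasal place assimilation): goyunbi → goyumbi
  rule 3 (unconditioned shift): goyumbi → goyumvi
  ⇒ Doneken goyumvi
Venikar: start from *goyunbi.
  rule 1 (vowel merger): goyunbi → guyunbi
  rule 2 (unconditioned shift): guyunbi → guzunbi
  rule 3: no change — guzunbi
  rule 4: no change — guzunbi
  ⇒ Venikar guzunbi
*goyunbi is the unique common source.

*goyunbi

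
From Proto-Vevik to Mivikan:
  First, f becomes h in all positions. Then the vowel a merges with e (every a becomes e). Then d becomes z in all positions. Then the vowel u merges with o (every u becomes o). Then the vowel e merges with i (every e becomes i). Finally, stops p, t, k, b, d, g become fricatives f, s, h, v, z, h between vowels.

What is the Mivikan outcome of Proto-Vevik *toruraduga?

Mivikan: *toruraduga
  toruraduga (rule 1 does not apply)
  toruraduga → torureduge   [vowel merger]
  torureduge → torurezuge   [unconditioned shift]
  torurezuge → tororezoge   [vowel merger]
  tororezoge → tororizogi   [vowel merger]
  tororizogi → tororizohi   [intervocalic lenition]
  giving Mivikan tororizohi.

tororizohi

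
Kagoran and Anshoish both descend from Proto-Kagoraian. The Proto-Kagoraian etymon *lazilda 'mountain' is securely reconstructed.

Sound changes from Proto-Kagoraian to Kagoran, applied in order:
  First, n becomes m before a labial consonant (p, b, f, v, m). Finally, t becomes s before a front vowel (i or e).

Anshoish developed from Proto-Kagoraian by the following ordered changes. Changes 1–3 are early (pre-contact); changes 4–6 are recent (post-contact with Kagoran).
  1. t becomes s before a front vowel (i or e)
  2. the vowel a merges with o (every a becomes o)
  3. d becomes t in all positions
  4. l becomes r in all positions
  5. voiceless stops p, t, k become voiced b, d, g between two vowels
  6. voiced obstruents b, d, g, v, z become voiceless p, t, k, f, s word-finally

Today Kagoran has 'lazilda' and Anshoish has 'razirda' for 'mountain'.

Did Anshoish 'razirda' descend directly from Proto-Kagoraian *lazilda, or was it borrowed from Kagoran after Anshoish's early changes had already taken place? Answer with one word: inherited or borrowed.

If inherited, *lazilda would pass through all of Anshoish's changes:
Anshoish: *lazilda
  lazilda (rule 1 does not apply)
  lazilda → lozildo   [vowel merger]
  lozildo → lozilto   [unconditioned shift]
  lozilto → rozirto   [unconditioned shift]
  rozirto (rule 5 does not apply)
  rozirto (rule 6 does not apply)
  giving Anshoish rozirto.
If borrowed from Kagoran 'lazilda' after the early changes, it would undergo only the recent ones:
  rule 4 (unconditioned shift): lazilda → razirda
  rule 5 (intervocalic voicing): no change (razirda)
  rule 6 (final devoicing): no change (razirda)
  ⇒ as a loan: razirda
Anshoish 'razirda' matches the loan outcome 'razirda', not the inherited 'rozirto' — it skipped the early Anshoish changes, so it was borrowed from Kagoran.

borrowed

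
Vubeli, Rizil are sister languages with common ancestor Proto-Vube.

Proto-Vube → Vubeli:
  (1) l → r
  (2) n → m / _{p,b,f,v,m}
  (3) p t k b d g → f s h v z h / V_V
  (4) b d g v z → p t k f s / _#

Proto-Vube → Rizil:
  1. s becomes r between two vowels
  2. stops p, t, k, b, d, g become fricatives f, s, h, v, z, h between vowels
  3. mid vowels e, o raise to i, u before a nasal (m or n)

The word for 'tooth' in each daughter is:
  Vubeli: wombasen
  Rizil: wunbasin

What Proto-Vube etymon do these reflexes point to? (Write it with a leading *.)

*wonbaten

Position 2: Vubeli has o, Rizil has u. Vubeli preserves o here (none of its changes turn any other segment into o), so the proto-segment is *o.
Position 3: Vubeli has m, Rizil has n. Rizil preserves n here (none of its changes turn any other segment into n), so the proto-segment is *n.
This points to *wonbaten. Verify forward in each daughter:
Vubeli: *wonbaten
  wonbaten (rule 1 does not apply)
  wonbaten → wombaten   [nasal place assimilation]
  wombaten → wombasen   [intervocalic lenition]
  wombasen (rule 4 does not apply)
  giving Vubeli wombasen.
Rizil: *wonbaten
  wonbaten (rule 1 does not apply)
  wonbaten → wonbasen   [intervocalic lenition]
  wonbasen → wunbasin   [pre-nasal raising]
  giving Rizil wunbasin.
*wonbaten is the unique common source.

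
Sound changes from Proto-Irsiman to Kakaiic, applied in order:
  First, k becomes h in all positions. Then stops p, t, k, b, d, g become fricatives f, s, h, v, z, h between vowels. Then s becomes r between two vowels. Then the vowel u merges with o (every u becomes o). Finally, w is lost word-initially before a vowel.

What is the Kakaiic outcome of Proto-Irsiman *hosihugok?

Kakaiic: start from *hosihugok.
  rule 1 (unconditioned shift): hosihugok → hosihugoh
  rule 2 (intervocalic lenition): hosihugoh → hosihuhoh
  rule 3 (rhotacism): hosihuhoh → horihuhoh
  rule 4 (vowel merger): horihuhoh → horihohoh
  rule 5: no change — horihohoh
  ⇒ Kakaiic horihohoh

horihohoh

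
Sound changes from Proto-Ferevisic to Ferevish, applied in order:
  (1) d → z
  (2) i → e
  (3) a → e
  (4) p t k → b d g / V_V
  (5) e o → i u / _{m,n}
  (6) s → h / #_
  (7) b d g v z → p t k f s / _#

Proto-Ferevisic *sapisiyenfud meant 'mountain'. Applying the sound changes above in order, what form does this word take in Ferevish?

Ferevish: *sapisiyenfud
  sapisiyenfud → sapisiyenfuz   [unconditioned shift]
  sapisiyenfuz → sapeseyenfuz   [vowel merger]
  sapeseyenfuz → sepeseyenfuz   [vowel merger]
  sepeseyenfuz → sebeseyenfuz   [intervocalic voicing]
  sebeseyenfuz → sebeseyinfuz   [pre-nasal raising]
  sebeseyinfuz → hebeseyinfuz   [debuccalisation]
  hebeseyinfuz → hebeseyinfus   [final devoicing]
  giving Ferevish hebeseyinfus.

hebeseyinfus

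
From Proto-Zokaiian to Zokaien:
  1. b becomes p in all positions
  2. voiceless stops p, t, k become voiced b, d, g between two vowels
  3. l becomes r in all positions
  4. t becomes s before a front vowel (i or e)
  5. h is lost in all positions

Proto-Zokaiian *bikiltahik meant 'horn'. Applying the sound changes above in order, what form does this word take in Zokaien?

pigirtaik

Zokaien: *bikiltahik > pikiltahik > pigiltahik > pigirtahik > pigirtaik  (by unconditioned shift, intervocalic voicing, unconditioned shift, h-loss)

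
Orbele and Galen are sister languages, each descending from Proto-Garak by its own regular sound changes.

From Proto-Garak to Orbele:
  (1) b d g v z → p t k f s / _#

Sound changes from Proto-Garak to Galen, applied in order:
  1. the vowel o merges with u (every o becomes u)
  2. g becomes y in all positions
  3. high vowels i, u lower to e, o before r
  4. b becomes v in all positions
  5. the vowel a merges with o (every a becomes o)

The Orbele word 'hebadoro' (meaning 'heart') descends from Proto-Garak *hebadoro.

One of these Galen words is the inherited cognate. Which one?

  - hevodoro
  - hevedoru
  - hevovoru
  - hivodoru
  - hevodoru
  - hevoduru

hevodoru

Galen: *hebadoro > hebaduru > hebadoru > hevadoru > hevodoru  (by vowel merger, pre-rhotic lowering, unconditioned shift, vowel merger)
The other candidates each miss or misapply at least one Galen change.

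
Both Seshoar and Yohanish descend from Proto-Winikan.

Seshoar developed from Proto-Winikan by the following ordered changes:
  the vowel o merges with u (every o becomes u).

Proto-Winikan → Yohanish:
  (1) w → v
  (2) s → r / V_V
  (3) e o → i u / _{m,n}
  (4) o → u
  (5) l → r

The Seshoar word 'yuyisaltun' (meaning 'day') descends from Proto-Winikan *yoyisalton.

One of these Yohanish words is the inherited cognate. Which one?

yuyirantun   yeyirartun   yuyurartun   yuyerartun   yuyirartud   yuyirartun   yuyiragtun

yuyirartun

Yohanish: *yoyisalton > yoyiralton > yoyiraltun > yuyiraltun > yuyirartun  (by rhotacism, pre-nasal raising, vowel merger, unconditioned shift)
Only 'yuyirartun' matches the regular Yohanish development of *yoyisalton.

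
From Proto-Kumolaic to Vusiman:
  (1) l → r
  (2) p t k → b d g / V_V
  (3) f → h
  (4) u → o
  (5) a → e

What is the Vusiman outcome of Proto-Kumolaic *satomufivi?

Vusiman: start from *satomufivi.
  rule 1: no change — satomufivi
  rule 2 (intervocalic voicing): satomufivi → sadomufivi
  rule 3 (unconditioned shift): sadomufivi → sadomuhivi
  rule 4 (vowel merger): sadomuhivi → sadomohivi
  rule 5 (vowel merger): sadomohivi → sedomohivi
  ⇒ Vusiman sedomohivi

sedomohivi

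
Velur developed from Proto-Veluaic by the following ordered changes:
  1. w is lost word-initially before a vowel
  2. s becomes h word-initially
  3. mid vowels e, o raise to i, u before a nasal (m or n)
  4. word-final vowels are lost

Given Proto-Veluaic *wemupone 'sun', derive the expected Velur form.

imupun

Velur: start from *wemupone.
  rule 1 (glide loss): wemupone → emupone
  rule 2: no change — emupone
  rule 3 (pre-nasal raising): emupone → imupune
  rule 4 (apocope): imupune → imupun
  ⇒ Velur imupun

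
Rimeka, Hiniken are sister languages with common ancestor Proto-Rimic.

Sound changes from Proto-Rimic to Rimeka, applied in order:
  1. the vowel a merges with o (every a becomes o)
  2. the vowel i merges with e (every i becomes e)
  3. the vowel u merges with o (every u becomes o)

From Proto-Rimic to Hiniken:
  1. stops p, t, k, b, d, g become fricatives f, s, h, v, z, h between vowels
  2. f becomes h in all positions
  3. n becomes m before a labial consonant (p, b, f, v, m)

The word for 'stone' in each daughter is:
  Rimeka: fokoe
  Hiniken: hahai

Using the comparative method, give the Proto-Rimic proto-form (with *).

Position 3: Rimeka has k, Hiniken has h. Rimeka preserves k here (none of its changes turn any other segment into k), so the proto-segment is *k.
Position 4: Rimeka has o, Hiniken has a. Hiniken preserves a here (none of its changes turn any other segment into a), so the proto-segment is *a.
Position 1: Rimeka has f, Hiniken has h. Rimeka preserves f here (none of its changes turn any other segment into f), so the proto-segment is *f.
Verify the candidate proto-form against each daughter:
Rimeka: start from *fakai.
  rule 1 (vowel merger): fakai → fokoi
  rule 2 (vowel merger): fokoi → fokoe
  rule 3: no change — fokoe
  ⇒ Rimeka fokoe
Hiniken: start from *fakai.
  rule 1 (intervocalic lenition): fakai → fahai
  rule 2 (unconditioned shift): fahai → hahai
  rule 3: no change — hahai
  ⇒ Hiniken hahai
No other proto-form is consistent with every reflex, so the reconstruction is *fakai.

*fakai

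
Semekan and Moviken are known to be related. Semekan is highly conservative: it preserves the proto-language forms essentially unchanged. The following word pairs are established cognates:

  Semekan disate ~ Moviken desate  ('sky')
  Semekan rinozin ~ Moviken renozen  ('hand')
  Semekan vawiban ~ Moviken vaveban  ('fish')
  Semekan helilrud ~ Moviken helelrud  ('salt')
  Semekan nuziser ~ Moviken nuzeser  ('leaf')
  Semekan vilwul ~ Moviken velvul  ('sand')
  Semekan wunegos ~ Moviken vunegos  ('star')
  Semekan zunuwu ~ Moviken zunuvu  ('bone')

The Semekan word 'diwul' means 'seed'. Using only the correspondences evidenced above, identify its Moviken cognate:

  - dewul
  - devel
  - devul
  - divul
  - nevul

disate ~ desate, helilrud ~ helelrud — Semekan i corresponds to Moviken e after a consonant, before a consonant other than r, m, n, p, b, f, v.
zunuwu ~ zunuvu — Semekan w corresponds to Moviken v between vowels (before a back vowel).
Applying these to Semekan 'diwul':
  diwul → dewul   (i→e after a consonant, before a consonant other than r, m, n, p, b, f, v)
  dewul → devul   (w→v between vowels (before a back vowel))
So the Moviken cognate is 'devul'.

devul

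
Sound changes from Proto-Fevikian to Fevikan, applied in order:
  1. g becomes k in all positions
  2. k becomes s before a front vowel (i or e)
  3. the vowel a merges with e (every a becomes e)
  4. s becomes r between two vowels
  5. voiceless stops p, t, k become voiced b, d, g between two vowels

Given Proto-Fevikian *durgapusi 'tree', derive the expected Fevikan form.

durkeburi

Fevikan: start from *durgapusi.
  rule 1 (unconditioned shift): durgapusi → durkapusi
  rule 2: no change — durkapusi
  rule 3 (vowel merger): durkapusi → durkepusi
  rule 4 (rhotacism): durkepusi → durkepuri
  rule 5 (intervocalic voicing): durkepuri → durkeburi
  ⇒ Fevikan durkeburi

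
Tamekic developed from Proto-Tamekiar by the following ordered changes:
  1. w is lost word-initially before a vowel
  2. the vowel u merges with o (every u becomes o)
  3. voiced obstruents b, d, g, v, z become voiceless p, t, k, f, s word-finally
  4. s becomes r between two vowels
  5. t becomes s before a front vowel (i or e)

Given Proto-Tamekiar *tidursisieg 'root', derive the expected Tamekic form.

Tamekic: *tidursisieg
  tidursisieg (rule 1 does not apply)
  tidursisieg → tidorsisieg   [vowel merger]
  tidorsisieg → tidorsisiek   [final devoicing]
  tidorsisiek → tidorsiriek   [rhotacism]
  tidorsiriek → sidorsiriek   [palatalisation]
  giving Tamekic sidorsiriek.

sidorsiriek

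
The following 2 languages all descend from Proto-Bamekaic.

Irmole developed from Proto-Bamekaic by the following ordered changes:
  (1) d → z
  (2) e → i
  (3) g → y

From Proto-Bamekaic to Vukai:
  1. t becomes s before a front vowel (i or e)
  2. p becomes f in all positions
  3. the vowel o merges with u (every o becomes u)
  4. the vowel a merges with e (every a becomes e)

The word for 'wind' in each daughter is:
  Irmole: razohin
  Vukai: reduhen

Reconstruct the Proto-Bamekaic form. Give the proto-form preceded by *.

Position 6: Irmole has i, Vukai has e. Taking the neighbouring segments as reconstructed: Irmole i could go back to *e or *i; Vukai e could go back to *a or *e — the one source consistent with every daughter is *e.
Position 2: Irmole has a, Vukai has e. Irmole preserves a here (none of its changes turn any other segment into a), so the proto-segment is *a.
Verify the candidate proto-form against each daughter:
Irmole: *radohen
  radohen → razohen   [unconditioned shift]
  razohen → razohin   [vowel merger]
  razohin (rule 3 does not apply)
  giving Irmole razohin.
Vukai: start from *radohen.
  rule 1: no change — radohen
  rule 2: no change — radohen
  rule 3 (vowel merger): radohen → raduhen
  rule 4 (vowel merger): raduhen → reduhen
  ⇒ Vukai reduhen
Only *radohen yields all of Irmole razohin, Vukai reduhen.

*radohen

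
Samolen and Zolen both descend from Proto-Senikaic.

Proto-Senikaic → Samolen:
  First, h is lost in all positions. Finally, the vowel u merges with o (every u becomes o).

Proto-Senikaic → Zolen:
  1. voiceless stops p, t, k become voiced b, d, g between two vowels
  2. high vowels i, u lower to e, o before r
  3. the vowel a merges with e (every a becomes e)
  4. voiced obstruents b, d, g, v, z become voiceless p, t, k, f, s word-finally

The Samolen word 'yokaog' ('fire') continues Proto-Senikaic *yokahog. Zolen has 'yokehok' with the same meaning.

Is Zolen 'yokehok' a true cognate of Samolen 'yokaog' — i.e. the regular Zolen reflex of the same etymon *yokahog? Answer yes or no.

Derive the expected Zolen reflex of *yokahog:
Zolen: start from *yokahog.
  rule 1 (intervocalic voicing): yokahog → yogahog
  rule 2: no change — yogahog
  rule 3 (vowel merger): yogahog → yogehog
  rule 4 (final devoicing): yogehog → yogehok
  ⇒ Zolen yogehok
The regular Zolen reflex would be 'yogehok', but the attested form is 'yokehok'. The correspondence is irregular, so they are not cognates (the Zolen form has a different source).

no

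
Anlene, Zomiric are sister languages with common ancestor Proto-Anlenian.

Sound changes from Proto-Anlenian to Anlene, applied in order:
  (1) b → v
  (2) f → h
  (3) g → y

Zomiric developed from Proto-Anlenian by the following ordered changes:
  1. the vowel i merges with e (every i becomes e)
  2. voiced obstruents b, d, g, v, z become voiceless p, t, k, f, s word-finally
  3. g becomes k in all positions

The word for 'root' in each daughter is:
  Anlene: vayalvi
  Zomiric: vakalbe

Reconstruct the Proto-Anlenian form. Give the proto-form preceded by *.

*vagalbi

Position 3: Anlene has y, Zomiric has k. Taking the neighbouring segments as reconstructed: Anlene y could go back to *g or *y; Zomiric k could go back to *k or *g — the one source consistent with every daughter is *g.
Position 7: Anlene has i, Zomiric has e. Anlene preserves i here (none of its changes turn any other segment into i), so the proto-segment is *i.
Verify the candidate proto-form against each daughter:
Anlene: *vagalbi
  vagalbi → vagalvi   [unconditioned shift]
  vagalvi (rule 2 does not apply)
  vagalvi → vayalvi   [unconditioned shift]
  giving Anlene vayalvi.
Zomiric: start from *vagalbi.
  rule 1 (vowel merger): vagalbi → vagalbe
  rule 2: no change — vagalbe
  rule 3 (unconditioned shift): vagalbe → vakalbe
  ⇒ Zomiric vakalbe
No other proto-form is consistent with every reflex, so the reconstruction is *vagalbi.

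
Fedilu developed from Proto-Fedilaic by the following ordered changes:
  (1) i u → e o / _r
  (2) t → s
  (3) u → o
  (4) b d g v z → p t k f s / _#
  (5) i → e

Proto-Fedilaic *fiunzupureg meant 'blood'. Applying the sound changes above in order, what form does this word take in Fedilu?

feonzoporek

Fedilu: *fiunzupureg > fiunzuporeg > fionzoporeg > fionzoporek > feonzoporek  (by pre-rhotic lowering, vowel merger, final devoicing, vowel merger)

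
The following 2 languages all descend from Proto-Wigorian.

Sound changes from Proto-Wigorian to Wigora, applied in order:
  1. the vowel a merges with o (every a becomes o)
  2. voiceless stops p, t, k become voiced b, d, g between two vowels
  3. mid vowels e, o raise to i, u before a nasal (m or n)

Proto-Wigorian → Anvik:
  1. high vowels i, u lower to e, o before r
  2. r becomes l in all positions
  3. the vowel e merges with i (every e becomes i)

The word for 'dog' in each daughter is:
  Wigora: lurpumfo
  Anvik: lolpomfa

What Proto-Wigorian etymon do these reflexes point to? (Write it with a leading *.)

Position 2: Wigora has u, Anvik has o. Taking the neighbouring segments as reconstructed: Wigora u can only go back to *u; Anvik o could go back to *o or *u — the one source consistent with every daughter is *u.
Position 3: Wigora has r, Anvik has l. Wigora preserves r here (none of its changes turn any other segment into r), so the proto-segment is *r.
Position 8: Wigora has o, Anvik has a. Anvik preserves a here (none of its changes turn any other segment into a), so the proto-segment is *a.
Continuing position by position gives *lurpomfa; check it forward:
Wigora: *lurpomfa > lurpomfo > lurpumfo  (by vowel merger, pre-nasal raising)
Anvik: *lurpomfa > lorpomfa > lolpomfa  (by pre-rhotic lowering, unconditioned shift)
No other proto-form is consistent with every reflex, so the reconstruction is *lurpomfa.

*lurpomfa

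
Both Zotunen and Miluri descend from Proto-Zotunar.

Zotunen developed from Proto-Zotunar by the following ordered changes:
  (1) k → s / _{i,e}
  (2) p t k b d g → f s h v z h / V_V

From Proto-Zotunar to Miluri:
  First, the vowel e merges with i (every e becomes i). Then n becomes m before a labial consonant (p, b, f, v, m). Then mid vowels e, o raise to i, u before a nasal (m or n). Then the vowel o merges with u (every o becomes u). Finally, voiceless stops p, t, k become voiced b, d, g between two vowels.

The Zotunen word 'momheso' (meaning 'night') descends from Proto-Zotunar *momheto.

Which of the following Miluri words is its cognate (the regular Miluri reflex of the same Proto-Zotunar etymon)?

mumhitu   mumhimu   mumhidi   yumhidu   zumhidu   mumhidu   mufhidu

mumhidu

Miluri: *momheto
  momheto → momhito   [vowel merger]
  momhito (rule 2 does not apply)
  momhito → mumhito   [pre-nasal raising]
  mumhito → mumhitu   [vowel merger]
  mumhitu → mumhidu   [intervocalic voicing]
  giving Miluri mumhidu.
Among the options, 'mumhidu' alone shows every Miluri change applied in order.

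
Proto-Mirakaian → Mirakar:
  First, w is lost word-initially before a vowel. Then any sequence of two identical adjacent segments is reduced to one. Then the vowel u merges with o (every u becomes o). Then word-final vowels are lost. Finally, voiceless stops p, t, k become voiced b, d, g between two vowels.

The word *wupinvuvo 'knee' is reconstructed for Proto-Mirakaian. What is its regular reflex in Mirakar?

obinvov

Mirakar: start from *wupinvuvo.
  rule 1 (glide loss): wupinvuvo → upinvuvo
  rule 2: no change — upinvuvo
  rule 3 (vowel merger): upinvuvo → opinvovo
  rule 4 (apocope): opinvovo → opinvov
  rule 5 (intervocalic voicing): opinvov → obinvov
  ⇒ Mirakar obinvov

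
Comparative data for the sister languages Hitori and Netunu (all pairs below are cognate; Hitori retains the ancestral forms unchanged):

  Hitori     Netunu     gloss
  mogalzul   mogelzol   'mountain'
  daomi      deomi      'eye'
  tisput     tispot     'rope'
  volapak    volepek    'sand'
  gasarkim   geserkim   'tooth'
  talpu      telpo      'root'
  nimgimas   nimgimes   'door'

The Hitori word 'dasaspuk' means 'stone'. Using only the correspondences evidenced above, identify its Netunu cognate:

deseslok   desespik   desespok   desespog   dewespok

mogalzul ~ mogelzol, volapak ~ volepek — Hitori a corresponds to Netunu e after a consonant, before a consonant other than r, m, n, p, b, f, v.
mogalzul ~ mogelzol, tisput ~ tispot — Hitori u corresponds to Netunu o after a consonant, before a consonant other than r, m, n, p, b, f, v.
Applying these to Hitori 'dasaspuk':
  dasaspuk → desaspuk   (a→e after a consonant, before a consonant other than r, m, n, p, b, f, v)
  desaspuk → desespuk   (a→e after a consonant, before a consonant other than r, m, n, p, b, f, v)
  desespuk → desespok   (u→o after a consonant, before a consonant other than r, m, n, p, b, f, v)
So the Netunu cognate is 'desespok'.

desespok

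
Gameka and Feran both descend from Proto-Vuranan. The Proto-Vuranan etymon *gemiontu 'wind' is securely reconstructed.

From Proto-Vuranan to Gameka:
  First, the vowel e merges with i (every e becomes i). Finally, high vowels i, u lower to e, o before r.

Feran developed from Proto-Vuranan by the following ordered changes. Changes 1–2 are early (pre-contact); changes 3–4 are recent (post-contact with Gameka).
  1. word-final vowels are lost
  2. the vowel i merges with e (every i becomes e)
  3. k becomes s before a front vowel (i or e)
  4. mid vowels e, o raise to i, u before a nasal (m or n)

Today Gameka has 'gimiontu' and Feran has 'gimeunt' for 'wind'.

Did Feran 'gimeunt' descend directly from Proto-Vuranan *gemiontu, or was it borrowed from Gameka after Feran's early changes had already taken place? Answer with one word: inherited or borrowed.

inherited

If inherited, *gemiontu would pass through all of Feran's changes:
Feran: *gemiontu > gemiont > gemeont > gimeunt  (by apocope, vowel merger, pre-nasal raising)
If borrowed from Gameka 'gimiontu' after the early changes, it would undergo only the recent ones:
  rule 3 (palatalisation): no change (gimiontu)
  rule 4 (pre-nasal raising): gimiontu → gimiuntu
  ⇒ as a loan: gimiuntu
Feran 'gimeunt' matches the inherited outcome exactly, so it is an inherited cognate, not a loan.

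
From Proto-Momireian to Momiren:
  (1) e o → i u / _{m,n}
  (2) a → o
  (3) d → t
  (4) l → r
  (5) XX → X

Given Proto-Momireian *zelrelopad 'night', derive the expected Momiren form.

zereropot

Momiren: *zelrelopad > zelrelopod > zelrelopot > zerreropot > zereropot  (by vowel merger, unconditioned shift, unconditioned shift, degemination)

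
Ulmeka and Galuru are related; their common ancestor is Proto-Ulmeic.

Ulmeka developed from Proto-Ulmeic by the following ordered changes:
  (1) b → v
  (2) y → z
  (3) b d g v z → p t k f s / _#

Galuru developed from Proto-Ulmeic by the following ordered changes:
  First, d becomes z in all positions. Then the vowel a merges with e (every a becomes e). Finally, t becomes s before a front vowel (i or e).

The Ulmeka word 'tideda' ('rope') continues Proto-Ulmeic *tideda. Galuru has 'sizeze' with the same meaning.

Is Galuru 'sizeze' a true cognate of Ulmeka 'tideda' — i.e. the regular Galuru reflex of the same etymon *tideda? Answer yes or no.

Derive the expected Galuru reflex of *tideda:
Galuru: *tideda
  tideda → tizeza   [unconditioned shift]
  tizeza → tizeze   [vowel merger]
  tizeze → sizeze   [palatalisation]
  giving Galuru sizeze.
Galuru 'sizeze' matches the regular reflex exactly, so the pair is cognate.

yes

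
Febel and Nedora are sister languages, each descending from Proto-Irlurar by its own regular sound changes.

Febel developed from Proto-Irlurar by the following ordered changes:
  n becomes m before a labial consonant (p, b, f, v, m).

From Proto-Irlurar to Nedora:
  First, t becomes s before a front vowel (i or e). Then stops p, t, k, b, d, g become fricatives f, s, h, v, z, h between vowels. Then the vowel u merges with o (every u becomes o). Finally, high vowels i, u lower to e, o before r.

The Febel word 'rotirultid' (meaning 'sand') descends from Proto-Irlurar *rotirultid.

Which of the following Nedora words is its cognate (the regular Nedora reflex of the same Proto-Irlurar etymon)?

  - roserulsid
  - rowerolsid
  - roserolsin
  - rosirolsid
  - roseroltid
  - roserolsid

roserolsid

Nedora: start from *rotirultid.
  rule 1 (palatalisation): rotirultid → rosirulsid
  rule 2: no change — rosirulsid
  rule 3 (vowel merger): rosirulsid → rosirolsid
  rule 4 (pre-rhotic lowering): rosirolsid → roserolsid
  ⇒ Nedora roserolsid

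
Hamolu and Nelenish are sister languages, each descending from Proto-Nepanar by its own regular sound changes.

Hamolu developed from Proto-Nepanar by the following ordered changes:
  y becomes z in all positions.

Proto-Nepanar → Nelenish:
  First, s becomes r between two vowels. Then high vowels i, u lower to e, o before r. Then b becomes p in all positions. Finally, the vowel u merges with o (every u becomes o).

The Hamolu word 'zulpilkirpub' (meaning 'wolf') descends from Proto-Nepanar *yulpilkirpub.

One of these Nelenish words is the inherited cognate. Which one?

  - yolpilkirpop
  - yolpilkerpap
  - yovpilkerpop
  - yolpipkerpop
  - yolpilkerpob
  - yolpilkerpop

yolpilkerpop

Nelenish: start from *yulpilkirpub.
  rule 1: no change — yulpilkirpub
  rule 2 (pre-rhotic lowering): yulpilkirpub → yulpilkerpub
  rule 3 (unconditioned shift): yulpilkerpub → yulpilkerpup
  rule 4 (vowel merger): yulpilkerpup → yolpilkerpop
  ⇒ Nelenish yolpilkerpop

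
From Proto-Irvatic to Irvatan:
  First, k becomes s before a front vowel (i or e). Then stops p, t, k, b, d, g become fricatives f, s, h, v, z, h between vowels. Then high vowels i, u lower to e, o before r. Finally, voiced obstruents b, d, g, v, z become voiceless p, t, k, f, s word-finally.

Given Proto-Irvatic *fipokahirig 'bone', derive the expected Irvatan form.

fifohaherik

Irvatan: *fipokahirig
  fipokahirig (rule 1 does not apply)
  fipokahirig → fifohahirig   [intervocalic lenition]
  fifohahirig → fifohaherig   [pre-rhotic lowering]
  fifohaherig → fifohaherik   [final devoicing]
  giving Irvatan fifohaherik.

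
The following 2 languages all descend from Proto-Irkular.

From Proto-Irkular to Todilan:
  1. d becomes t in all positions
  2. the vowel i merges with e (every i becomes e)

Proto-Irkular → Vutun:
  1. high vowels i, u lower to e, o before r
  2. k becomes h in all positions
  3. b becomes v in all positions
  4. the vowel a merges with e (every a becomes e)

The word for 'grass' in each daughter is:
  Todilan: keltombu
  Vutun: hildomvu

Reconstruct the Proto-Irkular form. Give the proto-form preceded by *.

Position 7: Todilan has b, Vutun has v. Todilan preserves b here (none of its changes turn any other segment into b), so the proto-segment is *b.
Position 4: Todilan has t, Vutun has d. Vutun preserves d here (none of its changes turn any other segment into d), so the proto-segment is *d.
Continuing position by position gives *kildombu; check it forward:
Todilan: start from *kildombu.
  rule 1 (unconditioned shift): kildombu → kiltombu
  rule 2 (vowel merger): kiltombu → keltombu
  ⇒ Todilan keltombu
Vutun: start from *kildombu.
  rule 1: no change — kildombu
  rule 2 (unconditioned shift): kildombu → hildombu
  rule 3 (unconditioned shift): hildombu → hildomvu
  rule 4: no change — hildomvu
  ⇒ Vutun hildomvu
Only *kildombu yields all of Todilan keltombu, Vutun hildomvu.

*kildombu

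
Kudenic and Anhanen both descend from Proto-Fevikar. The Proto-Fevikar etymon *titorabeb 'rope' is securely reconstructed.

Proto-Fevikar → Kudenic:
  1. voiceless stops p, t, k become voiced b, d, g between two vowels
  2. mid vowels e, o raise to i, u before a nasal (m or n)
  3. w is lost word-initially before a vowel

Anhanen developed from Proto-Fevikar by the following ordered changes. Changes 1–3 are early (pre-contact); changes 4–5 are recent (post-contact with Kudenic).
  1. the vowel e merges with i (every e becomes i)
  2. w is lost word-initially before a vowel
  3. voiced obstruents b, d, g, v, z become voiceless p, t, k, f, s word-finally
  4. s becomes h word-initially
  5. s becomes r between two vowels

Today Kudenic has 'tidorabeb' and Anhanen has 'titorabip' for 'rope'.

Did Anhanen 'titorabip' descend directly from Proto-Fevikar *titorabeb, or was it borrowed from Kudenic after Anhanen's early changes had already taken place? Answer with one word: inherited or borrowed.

If inherited, *titorabeb would pass through all of Anhanen's changes:
Anhanen: start from *titorabeb.
  rule 1 (vowel merger): titorabeb → titorabib
  rule 2: no change — titorabib
  rule 3 (final devoicing): titorabib → titorabip
  rule 4: no change — titorabip
  rule 5: no change — titorabip
  ⇒ Anhanen titorabip
If borrowed from Kudenic 'tidorabeb' after the early changes, it would undergo only the recent ones:
  rule 4 (debuccalisation): no change (tidorabeb)
  rule 5 (rhotacism): no change (tidorabeb)
  ⇒ as a loan: tidorabeb
Anhanen 'titorabip' matches the inherited outcome exactly, so it is an inherited cognate, not a loan.

inherited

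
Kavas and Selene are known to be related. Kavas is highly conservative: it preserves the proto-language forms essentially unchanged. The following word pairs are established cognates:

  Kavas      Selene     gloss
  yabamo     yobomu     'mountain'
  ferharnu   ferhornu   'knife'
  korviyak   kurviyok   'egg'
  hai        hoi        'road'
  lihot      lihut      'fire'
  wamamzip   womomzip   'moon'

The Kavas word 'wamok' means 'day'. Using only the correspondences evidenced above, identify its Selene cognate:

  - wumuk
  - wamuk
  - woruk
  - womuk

womuk

yabamo ~ yobomu, wamamzip ~ womomzip — Kavas a corresponds to Selene o after a consonant, before a nasal.
lihot ~ lihut — Kavas o corresponds to Selene u after a consonant, before a consonant other than r, m, n, p, b, f, v.
Applying these to Kavas 'wamok':
  wamok → womok   (a→o after a consonant, before a nasal)
  womok → womuk   (o→u after a consonant, before a consonant other than r, m, n, p, b, f, v)
So the Selene cognate is 'womuk'.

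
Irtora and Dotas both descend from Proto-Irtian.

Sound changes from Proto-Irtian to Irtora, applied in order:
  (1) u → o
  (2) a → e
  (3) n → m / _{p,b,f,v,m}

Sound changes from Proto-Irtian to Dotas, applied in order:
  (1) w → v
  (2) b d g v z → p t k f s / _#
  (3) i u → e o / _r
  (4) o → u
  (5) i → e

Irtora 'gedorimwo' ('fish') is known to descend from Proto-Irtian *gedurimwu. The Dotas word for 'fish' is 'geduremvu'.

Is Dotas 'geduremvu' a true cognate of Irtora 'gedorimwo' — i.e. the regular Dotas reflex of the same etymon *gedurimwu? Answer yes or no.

Derive the expected Dotas reflex of *gedurimwu:
Dotas: start from *gedurimwu.
  rule 1 (unconditioned shift): gedurimwu → gedurimvu
  rule 2: no change — gedurimvu
  rule 3 (pre-rhotic lowering): gedurimvu → gedorimvu
  rule 4 (vowel merger): gedorimvu → gedurimvu
  rule 5 (vowel merger): gedurimvu → geduremvu
  ⇒ Dotas geduremvu
Dotas 'geduremvu' matches the regular reflex exactly, so the pair is cognate.

yes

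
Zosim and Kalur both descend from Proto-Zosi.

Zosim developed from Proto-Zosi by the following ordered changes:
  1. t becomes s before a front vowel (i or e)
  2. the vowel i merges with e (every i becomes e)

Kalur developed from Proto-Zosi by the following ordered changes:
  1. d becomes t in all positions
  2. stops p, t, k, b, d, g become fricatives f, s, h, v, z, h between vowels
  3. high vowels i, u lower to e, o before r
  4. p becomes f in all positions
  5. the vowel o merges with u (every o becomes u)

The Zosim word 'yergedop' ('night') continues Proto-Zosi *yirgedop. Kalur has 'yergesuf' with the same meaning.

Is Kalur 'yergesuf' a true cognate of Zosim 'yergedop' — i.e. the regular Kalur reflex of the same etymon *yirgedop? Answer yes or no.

yes

Derive the expected Kalur reflex of *yirgedop:
Kalur: *yirgedop > yirgetop > yirgesop > yergesop > yergesof > yergesuf  (by unconditioned shift, intervocalic lenition, pre-rhotic lowering, unconditioned shift, vowel merger)
Kalur 'yergesuf' matches the regular reflex exactly, so the pair is cognate.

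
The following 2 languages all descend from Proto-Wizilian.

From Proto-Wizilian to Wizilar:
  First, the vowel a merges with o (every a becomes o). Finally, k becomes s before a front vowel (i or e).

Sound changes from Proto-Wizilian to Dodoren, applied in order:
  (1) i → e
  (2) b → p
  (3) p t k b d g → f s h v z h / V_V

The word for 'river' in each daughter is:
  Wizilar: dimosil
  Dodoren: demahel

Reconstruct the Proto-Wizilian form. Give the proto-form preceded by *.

Position 6: Wizilar has i, Dodoren has e. Wizilar preserves i here (none of its changes turn any other segment into i), so the proto-segment is *i.
Position 2: Wizilar has i, Dodoren has e. Wizilar preserves i here (none of its changes turn any other segment into i), so the proto-segment is *i.
Verify the candidate proto-form against each daughter:
Wizilar: *dimakil
  dimakil → dimokil   [vowel merger]
  dimokil → dimosil   [palatalisation]
  giving Wizilar dimosil.
Dodoren: start from *dimakil.
  rule 1 (vowel merger): dimakil → demakel
  rule 2: no change — demakel
  rule 3 (intervocalic lenition): demakel → demahel
  ⇒ Dodoren demahel
No other proto-form is consistent with every reflex, so the reconstruction is *dimakil.

*dimakil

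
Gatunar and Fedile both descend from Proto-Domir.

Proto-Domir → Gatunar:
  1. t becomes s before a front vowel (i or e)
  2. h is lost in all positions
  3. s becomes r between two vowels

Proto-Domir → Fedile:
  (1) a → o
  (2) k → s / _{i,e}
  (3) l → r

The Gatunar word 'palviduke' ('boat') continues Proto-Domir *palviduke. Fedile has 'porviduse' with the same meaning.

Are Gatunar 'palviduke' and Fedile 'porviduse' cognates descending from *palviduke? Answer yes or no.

Derive the expected Fedile reflex of *palviduke:
Fedile: *palviduke > polviduke > polviduse > porviduse  (by vowel merger, palatalisation, unconditioned shift)
Fedile 'porviduse' matches the regular reflex exactly, so the pair is cognate.

yes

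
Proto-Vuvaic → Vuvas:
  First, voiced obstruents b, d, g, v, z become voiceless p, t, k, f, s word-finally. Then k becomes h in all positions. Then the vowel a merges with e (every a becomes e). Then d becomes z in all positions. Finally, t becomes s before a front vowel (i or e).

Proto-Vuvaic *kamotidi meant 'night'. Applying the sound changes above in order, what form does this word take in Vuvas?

Vuvas: start from *kamotidi.
  rule 1: no change — kamotidi
  rule 2 (unconditioned shift): kamotidi → hamotidi
  rule 3 (vowel merger): hamotidi → hemotidi
  rule 4 (unconditioned shift): hemotidi → hemotizi
  rule 5 (palatalisation): hemotizi → hemosizi
  ⇒ Vuvas hemosizi

hemosizi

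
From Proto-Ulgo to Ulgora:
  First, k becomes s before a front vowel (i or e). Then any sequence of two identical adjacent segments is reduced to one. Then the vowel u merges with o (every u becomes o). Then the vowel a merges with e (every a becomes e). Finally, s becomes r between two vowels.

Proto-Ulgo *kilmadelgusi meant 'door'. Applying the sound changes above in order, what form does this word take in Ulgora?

silmedelgori

Ulgora: start from *kilmadelgusi.
  rule 1 (palatalisation): kilmadelgusi → silmadelgusi
  rule 2: no change — silmadelgusi
  rule 3 (vowel merger): silmadelgusi → silmadelgosi
  rule 4 (vowel merger): silmadelgosi → silmedelgosi
  rule 5 (rhotacism): silmedelgosi → silmedelgori
  ⇒ Ulgora silmedelgori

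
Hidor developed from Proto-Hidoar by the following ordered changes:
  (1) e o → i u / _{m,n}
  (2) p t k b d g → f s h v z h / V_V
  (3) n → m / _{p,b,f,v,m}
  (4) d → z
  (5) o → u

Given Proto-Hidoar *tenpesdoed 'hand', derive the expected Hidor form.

timpeszuez

Hidor: start from *tenpesdoed.
  rule 1 (pre-nasal raising): tenpesdoed → tinpesdoed
  rule 2: no change — tinpesdoed
  rule 3 (nasal place assimilation): tinpesdoed → timpesdoed
  rule 4 (unconditioned shift): timpesdoed → timpeszoez
  rule 5 (vowel merger): timpeszoez → timpeszuez
  ⇒ Hidor timpeszuez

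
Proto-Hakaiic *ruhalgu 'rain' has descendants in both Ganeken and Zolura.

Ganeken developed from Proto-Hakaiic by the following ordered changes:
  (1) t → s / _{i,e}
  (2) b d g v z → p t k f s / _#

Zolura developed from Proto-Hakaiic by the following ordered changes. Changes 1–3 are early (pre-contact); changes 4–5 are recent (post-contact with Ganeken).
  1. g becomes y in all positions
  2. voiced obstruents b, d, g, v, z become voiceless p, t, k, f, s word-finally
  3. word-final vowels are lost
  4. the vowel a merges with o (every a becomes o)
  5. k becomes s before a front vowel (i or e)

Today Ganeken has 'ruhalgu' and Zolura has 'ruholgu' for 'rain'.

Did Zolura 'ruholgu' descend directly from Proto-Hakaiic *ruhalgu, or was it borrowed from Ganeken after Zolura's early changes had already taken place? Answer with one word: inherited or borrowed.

If inherited, *ruhalgu would pass through all of Zolura's changes:
Zolura: *ruhalgu > ruhalyu > ruhaly > ruholy  (by unconditioned shift, apocope, vowel merger)
If borrowed from Ganeken 'ruhalgu' after the early changes, it would undergo only the recent ones:
  rule 4 (vowel merger): ruhalgu → ruholgu
  rule 5 (palatalisation): no change (ruholgu)
  ⇒ as a loan: ruholgu
Zolura 'ruholgu' matches the loan outcome 'ruholgu', not the inherited 'ruholy' — it skipped the early Zolura changes, so it was borrowed from Ganeken.

borrowed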